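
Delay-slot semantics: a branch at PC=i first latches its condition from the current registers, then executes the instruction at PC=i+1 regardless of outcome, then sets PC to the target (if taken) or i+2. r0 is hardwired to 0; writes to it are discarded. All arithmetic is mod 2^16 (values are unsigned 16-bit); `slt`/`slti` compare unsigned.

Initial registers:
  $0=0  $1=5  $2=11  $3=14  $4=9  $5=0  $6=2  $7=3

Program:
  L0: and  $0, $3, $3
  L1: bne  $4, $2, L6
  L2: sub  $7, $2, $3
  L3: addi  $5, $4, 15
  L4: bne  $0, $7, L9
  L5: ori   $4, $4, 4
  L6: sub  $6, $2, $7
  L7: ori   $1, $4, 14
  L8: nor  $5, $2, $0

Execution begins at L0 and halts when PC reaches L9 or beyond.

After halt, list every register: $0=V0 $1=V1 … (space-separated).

#0 and  $0, $3, $3 ; 0/5/11/14/9/0/2/3
#1 bne  $4, $2, L6 ; 0/5/11/14/9/0/2/3 ; →target
#2 sub  $7, $2, $3 ; 0/5/11/14/9/0/2/65533
#6 sub  $6, $2, $7 ; 0/5/11/14/9/0/14/65533
#7 ori   $1, $4, 14 ; 0/15/11/14/9/0/14/65533
#8 nor  $5, $2, $0 ; 0/15/11/14/9/65524/14/65533

$0=0 $1=15 $2=11 $3=14 $4=9 $5=65524 $6=14 $7=65533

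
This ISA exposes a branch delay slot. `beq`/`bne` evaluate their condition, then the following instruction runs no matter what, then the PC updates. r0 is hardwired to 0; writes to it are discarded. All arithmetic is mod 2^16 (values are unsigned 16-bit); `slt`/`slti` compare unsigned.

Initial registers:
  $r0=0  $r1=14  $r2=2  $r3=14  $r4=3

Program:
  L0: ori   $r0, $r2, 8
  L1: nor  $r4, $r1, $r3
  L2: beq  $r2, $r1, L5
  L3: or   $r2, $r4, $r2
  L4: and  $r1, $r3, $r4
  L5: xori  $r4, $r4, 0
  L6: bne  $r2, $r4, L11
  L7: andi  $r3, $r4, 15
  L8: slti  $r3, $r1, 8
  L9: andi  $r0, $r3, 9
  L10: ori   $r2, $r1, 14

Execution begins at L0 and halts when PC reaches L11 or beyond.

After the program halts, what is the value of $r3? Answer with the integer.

  step pc=0: ori   $r0, $r2, 8  regs=(0,14,2,14,3)
  step pc=1: nor  $r4, $r1, $r3  regs=(0,14,2,14,65521)
  step pc=2: beq  $r2, $r1, L5  cond=F  regs=(0,14,2,14,65521)
  step pc=3: or   $r2, $r4, $r2  regs=(0,14,65523,14,65521)
  step pc=4: and  $r1, $r3, $r4  regs=(0,0,65523,14,65521)
  step pc=5: xori  $r4, $r4, 0  regs=(0,0,65523,14,65521)
  step pc=6: bne  $r2, $r4, L11  cond=T  regs=(0,0,65523,14,65521)
  step pc=7: andi  $r3, $r4, 15  regs=(0,0,65523,1,65521)

1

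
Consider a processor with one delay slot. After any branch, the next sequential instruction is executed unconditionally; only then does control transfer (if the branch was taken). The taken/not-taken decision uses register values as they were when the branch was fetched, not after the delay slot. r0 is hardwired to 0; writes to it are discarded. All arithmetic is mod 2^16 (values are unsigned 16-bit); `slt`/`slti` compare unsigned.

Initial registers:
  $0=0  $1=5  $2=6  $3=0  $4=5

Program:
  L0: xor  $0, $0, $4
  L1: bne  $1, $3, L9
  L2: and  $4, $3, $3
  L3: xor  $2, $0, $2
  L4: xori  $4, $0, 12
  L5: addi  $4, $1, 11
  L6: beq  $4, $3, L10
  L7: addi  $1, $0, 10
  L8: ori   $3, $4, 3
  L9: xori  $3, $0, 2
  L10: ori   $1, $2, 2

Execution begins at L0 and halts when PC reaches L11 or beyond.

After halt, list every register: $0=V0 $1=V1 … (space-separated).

PC=0  xor  $0, $0, $4        | $0=0 $1=5 $2=6 $3=0 $4=5
PC=1  bne  $1, $3, L9        | $0=0 $1=5 $2=6 $3=0 $4=5  [TAKEN]
PC=2  and  $4, $3, $3        | $0=0 $1=5 $2=6 $3=0 $4=0
PC=9  xori  $3, $0, 2        | $0=0 $1=5 $2=6 $3=2 $4=0
PC=10 ori   $1, $2, 2        | $0=0 $1=6 $2=6 $3=2 $4=0

$0=0 $1=6 $2=6 $3=2 $4=0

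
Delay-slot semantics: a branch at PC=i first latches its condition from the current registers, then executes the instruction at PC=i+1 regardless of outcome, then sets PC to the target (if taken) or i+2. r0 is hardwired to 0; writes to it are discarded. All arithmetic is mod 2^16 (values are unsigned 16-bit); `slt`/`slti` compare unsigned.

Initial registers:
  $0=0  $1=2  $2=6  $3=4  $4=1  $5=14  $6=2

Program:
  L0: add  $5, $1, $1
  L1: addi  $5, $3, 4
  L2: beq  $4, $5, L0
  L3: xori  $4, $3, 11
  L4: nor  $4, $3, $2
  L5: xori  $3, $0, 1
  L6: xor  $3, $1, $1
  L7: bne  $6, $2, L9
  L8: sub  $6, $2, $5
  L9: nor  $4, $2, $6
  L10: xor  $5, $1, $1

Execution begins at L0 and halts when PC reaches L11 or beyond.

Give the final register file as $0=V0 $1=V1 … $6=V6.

  step pc=0: add  $5, $1, $1  regs=(0,2,6,4,1,4,2)
  step pc=1: addi  $5, $3, 4  regs=(0,2,6,4,1,8,2)
  step pc=2: beq  $4, $5, L0  cond=F  regs=(0,2,6,4,1,8,2)
  step pc=3: xori  $4, $3, 11  regs=(0,2,6,4,15,8,2)
  step pc=4: nor  $4, $3, $2  regs=(0,2,6,4,65529,8,2)
  step pc=5: xori  $3, $0, 1  regs=(0,2,6,1,65529,8,2)
  step pc=6: xor  $3, $1, $1  regs=(0,2,6,0,65529,8,2)
  step pc=7: bne  $6, $2, L9  cond=T  regs=(0,2,6,0,65529,8,2)
  step pc=8: sub  $6, $2, $5  regs=(0,2,6,0,65529,8,65534)
  step pc=9: nor  $4, $2, $6  regs=(0,2,6,0,1,8,65534)
  step pc=10: xor  $5, $1, $1  regs=(0,2,6,0,1,0,65534)

$0=0 $1=2 $2=6 $3=0 $4=1 $5=0 $6=65534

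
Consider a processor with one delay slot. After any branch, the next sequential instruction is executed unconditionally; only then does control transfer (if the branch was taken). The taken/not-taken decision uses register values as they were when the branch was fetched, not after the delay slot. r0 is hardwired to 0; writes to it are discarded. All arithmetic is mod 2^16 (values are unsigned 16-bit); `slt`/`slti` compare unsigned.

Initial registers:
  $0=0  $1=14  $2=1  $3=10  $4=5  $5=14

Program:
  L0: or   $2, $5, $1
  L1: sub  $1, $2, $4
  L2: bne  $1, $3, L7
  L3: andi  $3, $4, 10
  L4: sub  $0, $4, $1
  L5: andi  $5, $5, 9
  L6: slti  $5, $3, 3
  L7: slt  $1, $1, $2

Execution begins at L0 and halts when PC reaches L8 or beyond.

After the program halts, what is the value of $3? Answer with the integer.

PC=0  or   $2, $5, $1        | $0=0 $1=14 $2=14 $3=10 $4=5 $5=14
PC=1  sub  $1, $2, $4        | $0=0 $1=9 $2=14 $3=10 $4=5 $5=14
PC=2  bne  $1, $3, L7        | $0=0 $1=9 $2=14 $3=10 $4=5 $5=14  [TAKEN]
PC=3  andi  $3, $4, 10       | $0=0 $1=9 $2=14 $3=0 $4=5 $5=14
PC=7  slt  $1, $1, $2        | $0=0 $1=1 $2=14 $3=0 $4=5 $5=14

0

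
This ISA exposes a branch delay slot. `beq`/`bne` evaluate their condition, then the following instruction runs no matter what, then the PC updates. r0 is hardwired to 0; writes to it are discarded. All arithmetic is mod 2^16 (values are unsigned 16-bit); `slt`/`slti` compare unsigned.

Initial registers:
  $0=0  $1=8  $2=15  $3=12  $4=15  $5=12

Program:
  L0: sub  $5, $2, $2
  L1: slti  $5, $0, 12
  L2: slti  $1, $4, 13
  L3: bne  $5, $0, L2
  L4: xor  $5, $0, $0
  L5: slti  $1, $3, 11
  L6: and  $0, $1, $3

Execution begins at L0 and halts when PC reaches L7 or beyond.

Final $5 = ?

0

PC=0  sub  $5, $2, $2        | $0=0 $1=8 $2=15 $3=12 $4=15 $5=0
PC=1  slti  $5, $0, 12       | $0=0 $1=8 $2=15 $3=12 $4=15 $5=1
PC=2  slti  $1, $4, 13       | $0=0 $1=0 $2=15 $3=12 $4=15 $5=1
PC=3  bne  $5, $0, L2        | $0=0 $1=0 $2=15 $3=12 $4=15 $5=1  [TAKEN]
PC=4  xor  $5, $0, $0        | $0=0 $1=0 $2=15 $3=12 $4=15 $5=0
PC=2  slti  $1, $4, 13       | $0=0 $1=0 $2=15 $3=12 $4=15 $5=0
PC=3  bne  $5, $0, L2        | $0=0 $1=0 $2=15 $3=12 $4=15 $5=0  [not taken]
PC=4  xor  $5, $0, $0        | $0=0 $1=0 $2=15 $3=12 $4=15 $5=0
PC=5  slti  $1, $3, 11       | $0=0 $1=0 $2=15 $3=12 $4=15 $5=0
PC=6  and  $0, $1, $3        | $0=0 $1=0 $2=15 $3=12 $4=15 $5=0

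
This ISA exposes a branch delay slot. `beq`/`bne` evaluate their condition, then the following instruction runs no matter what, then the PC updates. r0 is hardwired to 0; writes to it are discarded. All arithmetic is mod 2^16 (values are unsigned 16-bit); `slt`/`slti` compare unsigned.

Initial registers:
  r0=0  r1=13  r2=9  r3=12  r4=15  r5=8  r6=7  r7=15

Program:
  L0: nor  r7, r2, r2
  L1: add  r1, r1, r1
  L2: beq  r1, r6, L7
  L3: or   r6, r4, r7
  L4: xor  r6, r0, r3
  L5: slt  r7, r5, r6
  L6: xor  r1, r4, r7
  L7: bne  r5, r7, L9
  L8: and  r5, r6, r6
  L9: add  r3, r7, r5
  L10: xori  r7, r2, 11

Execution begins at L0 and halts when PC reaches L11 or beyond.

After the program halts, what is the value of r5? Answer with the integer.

12

#0 nor  r7, r2, r2 ; 0/13/9/12/15/8/7/65526
#1 add  r1, r1, r1 ; 0/26/9/12/15/8/7/65526
#2 beq  r1, r6, L7 ; 0/26/9/12/15/8/7/65526 ; →fallthru
#3 or   r6, r4, r7 ; 0/26/9/12/15/8/65535/65526
#4 xor  r6, r0, r3 ; 0/26/9/12/15/8/12/65526
#5 slt  r7, r5, r6 ; 0/26/9/12/15/8/12/1
#6 xor  r1, r4, r7 ; 0/14/9/12/15/8/12/1
#7 bne  r5, r7, L9 ; 0/14/9/12/15/8/12/1 ; →target
#8 and  r5, r6, r6 ; 0/14/9/12/15/12/12/1
#9 add  r3, r7, r5 ; 0/14/9/13/15/12/12/1
#10 xori  r7, r2, 11 ; 0/14/9/13/15/12/12/2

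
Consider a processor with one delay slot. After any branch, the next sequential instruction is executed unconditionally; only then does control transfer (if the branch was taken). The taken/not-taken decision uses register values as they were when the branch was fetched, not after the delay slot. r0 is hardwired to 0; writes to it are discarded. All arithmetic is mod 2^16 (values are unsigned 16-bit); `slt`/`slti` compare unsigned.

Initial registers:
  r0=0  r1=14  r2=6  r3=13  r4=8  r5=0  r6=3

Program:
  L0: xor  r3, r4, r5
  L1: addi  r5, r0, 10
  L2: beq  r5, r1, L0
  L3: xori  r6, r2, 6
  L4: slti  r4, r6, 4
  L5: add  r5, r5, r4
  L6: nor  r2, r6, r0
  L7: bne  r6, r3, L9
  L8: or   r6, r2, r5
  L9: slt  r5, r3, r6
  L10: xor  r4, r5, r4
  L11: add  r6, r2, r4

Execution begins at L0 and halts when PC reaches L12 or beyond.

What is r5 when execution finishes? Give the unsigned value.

  step pc=0: xor  r3, r4, r5  regs=(0,14,6,8,8,0,3)
  step pc=1: addi  r5, r0, 10  regs=(0,14,6,8,8,10,3)
  step pc=2: beq  r5, r1, L0  cond=F  regs=(0,14,6,8,8,10,3)
  step pc=3: xori  r6, r2, 6  regs=(0,14,6,8,8,10,0)
  step pc=4: slti  r4, r6, 4  regs=(0,14,6,8,1,10,0)
  step pc=5: add  r5, r5, r4  regs=(0,14,6,8,1,11,0)
  step pc=6: nor  r2, r6, r0  regs=(0,14,65535,8,1,11,0)
  step pc=7: bne  r6, r3, L9  cond=T  regs=(0,14,65535,8,1,11,0)
  step pc=8: or   r6, r2, r5  regs=(0,14,65535,8,1,11,65535)
  step pc=9: slt  r5, r3, r6  regs=(0,14,65535,8,1,1,65535)
  step pc=10: xor  r4, r5, r4  regs=(0,14,65535,8,0,1,65535)
  step pc=11: add  r6, r2, r4  regs=(0,14,65535,8,0,1,65535)

1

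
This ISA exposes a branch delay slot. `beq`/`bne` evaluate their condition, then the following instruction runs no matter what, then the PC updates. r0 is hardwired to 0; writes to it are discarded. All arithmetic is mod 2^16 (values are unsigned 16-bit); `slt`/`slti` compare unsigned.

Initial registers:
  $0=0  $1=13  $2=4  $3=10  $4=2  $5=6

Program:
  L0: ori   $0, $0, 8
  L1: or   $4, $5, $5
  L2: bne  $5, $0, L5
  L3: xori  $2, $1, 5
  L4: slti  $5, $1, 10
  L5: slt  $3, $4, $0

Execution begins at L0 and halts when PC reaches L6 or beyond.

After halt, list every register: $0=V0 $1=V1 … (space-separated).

#0 ori   $0, $0, 8 ; 0/13/4/10/2/6
#1 or   $4, $5, $5 ; 0/13/4/10/6/6
#2 bne  $5, $0, L5 ; 0/13/4/10/6/6 ; →target
#3 xori  $2, $1, 5 ; 0/13/8/10/6/6
#5 slt  $3, $4, $0 ; 0/13/8/0/6/6

$0=0 $1=13 $2=8 $3=0 $4=6 $5=6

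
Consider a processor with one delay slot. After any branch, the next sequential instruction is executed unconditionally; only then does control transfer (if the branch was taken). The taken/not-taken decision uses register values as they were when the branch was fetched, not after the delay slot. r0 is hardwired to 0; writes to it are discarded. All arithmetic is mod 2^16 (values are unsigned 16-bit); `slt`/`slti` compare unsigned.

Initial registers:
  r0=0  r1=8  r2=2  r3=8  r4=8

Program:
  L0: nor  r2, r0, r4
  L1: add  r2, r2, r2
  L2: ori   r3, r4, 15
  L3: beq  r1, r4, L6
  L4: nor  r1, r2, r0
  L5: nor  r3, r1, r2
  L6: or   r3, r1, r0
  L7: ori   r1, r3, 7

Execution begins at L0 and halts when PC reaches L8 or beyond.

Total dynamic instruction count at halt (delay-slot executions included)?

PC=0  nor  r2, r0, r4        | r0=0 r1=8 r2=65527 r3=8 r4=8
PC=1  add  r2, r2, r2        | r0=0 r1=8 r2=65518 r3=8 r4=8
PC=2  ori   r3, r4, 15       | r0=0 r1=8 r2=65518 r3=15 r4=8
PC=3  beq  r1, r4, L6        | r0=0 r1=8 r2=65518 r3=15 r4=8  [TAKEN]
PC=4  nor  r1, r2, r0        | r0=0 r1=17 r2=65518 r3=15 r4=8
PC=6  or   r3, r1, r0        | r0=0 r1=17 r2=65518 r3=17 r4=8
PC=7  ori   r1, r3, 7        | r0=0 r1=23 r2=65518 r3=17 r4=8

7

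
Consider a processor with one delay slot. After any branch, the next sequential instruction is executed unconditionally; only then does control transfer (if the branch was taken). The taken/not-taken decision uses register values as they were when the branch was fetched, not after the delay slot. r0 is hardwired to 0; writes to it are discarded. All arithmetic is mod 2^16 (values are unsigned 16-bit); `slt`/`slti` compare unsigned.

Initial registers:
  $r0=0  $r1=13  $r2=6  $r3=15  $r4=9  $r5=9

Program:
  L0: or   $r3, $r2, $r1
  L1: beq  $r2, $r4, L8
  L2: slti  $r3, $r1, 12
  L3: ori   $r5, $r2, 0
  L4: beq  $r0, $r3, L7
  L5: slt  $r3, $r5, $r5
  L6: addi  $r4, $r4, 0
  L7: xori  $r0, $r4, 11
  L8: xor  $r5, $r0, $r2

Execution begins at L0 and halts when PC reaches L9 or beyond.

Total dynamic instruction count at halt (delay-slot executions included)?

#0 or   $r3, $r2, $r1 ; 0/13/6/15/9/9
#1 beq  $r2, $r4, L8 ; 0/13/6/15/9/9 ; →fallthru
#2 slti  $r3, $r1, 12 ; 0/13/6/0/9/9
#3 ori   $r5, $r2, 0 ; 0/13/6/0/9/6
#4 beq  $r0, $r3, L7 ; 0/13/6/0/9/6 ; →target
#5 slt  $r3, $r5, $r5 ; 0/13/6/0/9/6
#7 xori  $r0, $r4, 11 ; 0/13/6/0/9/6
#8 xor  $r5, $r0, $r2 ; 0/13/6/0/9/6

8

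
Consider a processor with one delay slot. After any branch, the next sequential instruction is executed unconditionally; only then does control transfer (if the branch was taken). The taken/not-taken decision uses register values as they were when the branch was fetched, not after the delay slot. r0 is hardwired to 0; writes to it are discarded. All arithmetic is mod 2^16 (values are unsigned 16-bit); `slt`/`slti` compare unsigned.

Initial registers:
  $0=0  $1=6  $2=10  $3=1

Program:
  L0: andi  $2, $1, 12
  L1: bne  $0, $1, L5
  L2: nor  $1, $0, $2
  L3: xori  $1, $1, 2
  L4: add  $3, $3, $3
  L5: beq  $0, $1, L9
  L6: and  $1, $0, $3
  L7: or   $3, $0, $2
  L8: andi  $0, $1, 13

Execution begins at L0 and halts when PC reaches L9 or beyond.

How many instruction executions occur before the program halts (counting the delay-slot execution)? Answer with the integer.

7

[0] andi  $2, $1, 12  →  {$0:0, $1:6, $2:4, $3:1}
[1] bne  $0, $1, L5  →  {$0:0, $1:6, $2:4, $3:1}  ⟨branch taken⟩
[2] nor  $1, $0, $2  →  {$0:0, $1:65531, $2:4, $3:1}
[5] beq  $0, $1, L9  →  {$0:0, $1:65531, $2:4, $3:1}  ⟨branch fallthrough⟩
[6] and  $1, $0, $3  →  {$0:0, $1:0, $2:4, $3:1}
[7] or   $3, $0, $2  →  {$0:0, $1:0, $2:4, $3:4}
[8] andi  $0, $1, 13  →  {$0:0, $1:0, $2:4, $3:4}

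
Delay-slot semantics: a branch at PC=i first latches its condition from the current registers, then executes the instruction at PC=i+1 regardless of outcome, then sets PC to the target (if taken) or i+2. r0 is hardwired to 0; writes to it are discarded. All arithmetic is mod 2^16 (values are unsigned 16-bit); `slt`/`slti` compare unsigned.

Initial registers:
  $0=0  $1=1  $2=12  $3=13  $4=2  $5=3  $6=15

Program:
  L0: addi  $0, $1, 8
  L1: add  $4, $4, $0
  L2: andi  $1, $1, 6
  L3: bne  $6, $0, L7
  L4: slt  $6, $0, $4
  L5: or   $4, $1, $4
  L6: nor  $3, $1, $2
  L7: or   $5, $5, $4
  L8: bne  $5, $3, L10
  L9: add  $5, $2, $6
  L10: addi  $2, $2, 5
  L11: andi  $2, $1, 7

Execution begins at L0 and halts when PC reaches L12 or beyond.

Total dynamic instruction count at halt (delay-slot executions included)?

PC=0  addi  $0, $1, 8        | $0=0 $1=1 $2=12 $3=13 $4=2 $5=3 $6=15
PC=1  add  $4, $4, $0        | $0=0 $1=1 $2=12 $3=13 $4=2 $5=3 $6=15
PC=2  andi  $1, $1, 6        | $0=0 $1=0 $2=12 $3=13 $4=2 $5=3 $6=15
PC=3  bne  $6, $0, L7        | $0=0 $1=0 $2=12 $3=13 $4=2 $5=3 $6=15  [TAKEN]
PC=4  slt  $6, $0, $4        | $0=0 $1=0 $2=12 $3=13 $4=2 $5=3 $6=1
PC=7  or   $5, $5, $4        | $0=0 $1=0 $2=12 $3=13 $4=2 $5=3 $6=1
PC=8  bne  $5, $3, L10       | $0=0 $1=0 $2=12 $3=13 $4=2 $5=3 $6=1  [TAKEN]
PC=9  add  $5, $2, $6        | $0=0 $1=0 $2=12 $3=13 $4=2 $5=13 $6=1
PC=10 addi  $2, $2, 5        | $0=0 $1=0 $2=17 $3=13 $4=2 $5=13 $6=1
PC=11 andi  $2, $1, 7        | $0=0 $1=0 $2=0 $3=13 $4=2 $5=13 $6=1

10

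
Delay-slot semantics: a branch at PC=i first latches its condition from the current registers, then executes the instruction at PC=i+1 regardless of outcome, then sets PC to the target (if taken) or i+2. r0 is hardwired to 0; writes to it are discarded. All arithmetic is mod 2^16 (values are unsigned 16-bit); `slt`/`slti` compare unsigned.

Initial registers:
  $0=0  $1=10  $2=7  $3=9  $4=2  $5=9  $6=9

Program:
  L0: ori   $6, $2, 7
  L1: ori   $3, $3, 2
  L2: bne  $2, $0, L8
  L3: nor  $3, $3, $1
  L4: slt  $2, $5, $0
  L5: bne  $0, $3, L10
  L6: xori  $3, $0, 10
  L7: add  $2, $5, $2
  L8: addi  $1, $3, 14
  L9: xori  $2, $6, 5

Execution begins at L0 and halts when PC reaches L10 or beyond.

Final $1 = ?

#0 ori   $6, $2, 7 ; 0/10/7/9/2/9/7
#1 ori   $3, $3, 2 ; 0/10/7/11/2/9/7
#2 bne  $2, $0, L8 ; 0/10/7/11/2/9/7 ; →target
#3 nor  $3, $3, $1 ; 0/10/7/65524/2/9/7
#8 addi  $1, $3, 14 ; 0/2/7/65524/2/9/7
#9 xori  $2, $6, 5 ; 0/2/2/65524/2/9/7

2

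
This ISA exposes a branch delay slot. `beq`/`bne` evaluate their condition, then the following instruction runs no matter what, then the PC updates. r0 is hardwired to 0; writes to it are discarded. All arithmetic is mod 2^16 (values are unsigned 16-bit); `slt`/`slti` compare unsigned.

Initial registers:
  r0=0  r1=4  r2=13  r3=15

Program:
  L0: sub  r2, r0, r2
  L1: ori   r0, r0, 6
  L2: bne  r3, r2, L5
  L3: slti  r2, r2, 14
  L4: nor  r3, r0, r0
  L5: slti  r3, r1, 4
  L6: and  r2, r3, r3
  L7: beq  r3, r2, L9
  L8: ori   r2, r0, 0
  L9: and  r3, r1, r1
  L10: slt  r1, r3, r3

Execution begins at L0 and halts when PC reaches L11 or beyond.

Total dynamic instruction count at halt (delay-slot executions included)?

#0 sub  r2, r0, r2 ; 0/4/65523/15
#1 ori   r0, r0, 6 ; 0/4/65523/15
#2 bne  r3, r2, L5 ; 0/4/65523/15 ; →target
#3 slti  r2, r2, 14 ; 0/4/0/15
#5 slti  r3, r1, 4 ; 0/4/0/0
#6 and  r2, r3, r3 ; 0/4/0/0
#7 beq  r3, r2, L9 ; 0/4/0/0 ; →target
#8 ori   r2, r0, 0 ; 0/4/0/0
#9 and  r3, r1, r1 ; 0/4/0/4
#10 slt  r1, r3, r3 ; 0/0/0/4

10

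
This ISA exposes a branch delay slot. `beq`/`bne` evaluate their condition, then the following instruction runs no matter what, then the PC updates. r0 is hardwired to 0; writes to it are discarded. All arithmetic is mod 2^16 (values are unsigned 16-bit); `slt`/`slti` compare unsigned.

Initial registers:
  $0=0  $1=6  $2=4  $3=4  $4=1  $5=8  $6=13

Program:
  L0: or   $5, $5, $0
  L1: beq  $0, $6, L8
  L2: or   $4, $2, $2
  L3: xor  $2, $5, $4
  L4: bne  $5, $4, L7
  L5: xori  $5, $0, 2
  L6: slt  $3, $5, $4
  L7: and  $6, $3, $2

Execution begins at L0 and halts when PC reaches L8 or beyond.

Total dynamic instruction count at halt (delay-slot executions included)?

7

#0 or   $5, $5, $0 ; 0/6/4/4/1/8/13
#1 beq  $0, $6, L8 ; 0/6/4/4/1/8/13 ; →fallthru
#2 or   $4, $2, $2 ; 0/6/4/4/4/8/13
#3 xor  $2, $5, $4 ; 0/6/12/4/4/8/13
#4 bne  $5, $4, L7 ; 0/6/12/4/4/8/13 ; →target
#5 xori  $5, $0, 2 ; 0/6/12/4/4/2/13
#7 and  $6, $3, $2 ; 0/6/12/4/4/2/4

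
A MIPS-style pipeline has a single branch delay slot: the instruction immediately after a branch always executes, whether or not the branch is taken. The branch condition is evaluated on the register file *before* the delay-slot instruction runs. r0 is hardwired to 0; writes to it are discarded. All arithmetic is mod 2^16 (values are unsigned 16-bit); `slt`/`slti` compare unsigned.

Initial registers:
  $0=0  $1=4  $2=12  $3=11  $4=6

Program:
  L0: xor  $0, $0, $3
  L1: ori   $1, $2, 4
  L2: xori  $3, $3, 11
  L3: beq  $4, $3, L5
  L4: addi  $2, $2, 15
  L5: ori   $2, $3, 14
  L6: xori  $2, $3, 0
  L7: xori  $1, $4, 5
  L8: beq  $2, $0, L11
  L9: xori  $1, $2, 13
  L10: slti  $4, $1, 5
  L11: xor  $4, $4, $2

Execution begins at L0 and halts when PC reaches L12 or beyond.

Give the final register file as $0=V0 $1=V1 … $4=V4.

[0] xor  $0, $0, $3  →  {$0:0, $1:4, $2:12, $3:11, $4:6}
[1] ori   $1, $2, 4  →  {$0:0, $1:12, $2:12, $3:11, $4:6}
[2] xori  $3, $3, 11  →  {$0:0, $1:12, $2:12, $3:0, $4:6}
[3] beq  $4, $3, L5  →  {$0:0, $1:12, $2:12, $3:0, $4:6}  ⟨branch fallthrough⟩
[4] addi  $2, $2, 15  →  {$0:0, $1:12, $2:27, $3:0, $4:6}
[5] ori   $2, $3, 14  →  {$0:0, $1:12, $2:14, $3:0, $4:6}
[6] xori  $2, $3, 0  →  {$0:0, $1:12, $2:0, $3:0, $4:6}
[7] xori  $1, $4, 5  →  {$0:0, $1:3, $2:0, $3:0, $4:6}
[8] beq  $2, $0, L11  →  {$0:0, $1:3, $2:0, $3:0, $4:6}  ⟨branch taken⟩
[9] xori  $1, $2, 13  →  {$0:0, $1:13, $2:0, $3:0, $4:6}
[11] xor  $4, $4, $2  →  {$0:0, $1:13, $2:0, $3:0, $4:6}

$0=0 $1=13 $2=0 $3=0 $4=6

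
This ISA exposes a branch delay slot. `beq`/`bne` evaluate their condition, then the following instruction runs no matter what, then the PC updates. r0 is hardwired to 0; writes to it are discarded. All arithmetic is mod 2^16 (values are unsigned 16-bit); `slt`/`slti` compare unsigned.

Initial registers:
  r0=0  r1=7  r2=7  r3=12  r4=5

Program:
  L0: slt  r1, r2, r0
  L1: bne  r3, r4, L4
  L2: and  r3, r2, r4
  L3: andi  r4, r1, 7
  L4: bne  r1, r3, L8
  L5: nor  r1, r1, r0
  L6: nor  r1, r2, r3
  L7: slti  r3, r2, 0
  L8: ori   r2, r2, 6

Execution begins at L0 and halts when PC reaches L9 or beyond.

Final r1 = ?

PC=0  slt  r1, r2, r0        | r0=0 r1=0 r2=7 r3=12 r4=5
PC=1  bne  r3, r4, L4        | r0=0 r1=0 r2=7 r3=12 r4=5  [TAKEN]
PC=2  and  r3, r2, r4        | r0=0 r1=0 r2=7 r3=5 r4=5
PC=4  bne  r1, r3, L8        | r0=0 r1=0 r2=7 r3=5 r4=5  [TAKEN]
PC=5  nor  r1, r1, r0        | r0=0 r1=65535 r2=7 r3=5 r4=5
PC=8  ori   r2, r2, 6        | r0=0 r1=65535 r2=7 r3=5 r4=5

65535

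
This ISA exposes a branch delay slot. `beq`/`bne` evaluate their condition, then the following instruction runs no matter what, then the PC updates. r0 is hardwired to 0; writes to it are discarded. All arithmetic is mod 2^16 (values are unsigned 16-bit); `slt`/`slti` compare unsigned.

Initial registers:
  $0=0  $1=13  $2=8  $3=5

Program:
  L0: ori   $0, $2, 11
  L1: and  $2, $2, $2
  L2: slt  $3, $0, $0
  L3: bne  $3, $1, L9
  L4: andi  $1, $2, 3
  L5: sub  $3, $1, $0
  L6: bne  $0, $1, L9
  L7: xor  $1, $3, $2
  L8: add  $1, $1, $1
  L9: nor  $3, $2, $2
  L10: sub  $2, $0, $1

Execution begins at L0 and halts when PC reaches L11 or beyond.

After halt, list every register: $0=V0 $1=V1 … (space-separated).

[0] ori   $0, $2, 11  →  {$0:0, $1:13, $2:8, $3:5}
[1] and  $2, $2, $2  →  {$0:0, $1:13, $2:8, $3:5}
[2] slt  $3, $0, $0  →  {$0:0, $1:13, $2:8, $3:0}
[3] bne  $3, $1, L9  →  {$0:0, $1:13, $2:8, $3:0}  ⟨branch taken⟩
[4] andi  $1, $2, 3  →  {$0:0, $1:0, $2:8, $3:0}
[9] nor  $3, $2, $2  →  {$0:0, $1:0, $2:8, $3:65527}
[10] sub  $2, $0, $1  →  {$0:0, $1:0, $2:0, $3:65527}

$0=0 $1=0 $2=0 $3=65527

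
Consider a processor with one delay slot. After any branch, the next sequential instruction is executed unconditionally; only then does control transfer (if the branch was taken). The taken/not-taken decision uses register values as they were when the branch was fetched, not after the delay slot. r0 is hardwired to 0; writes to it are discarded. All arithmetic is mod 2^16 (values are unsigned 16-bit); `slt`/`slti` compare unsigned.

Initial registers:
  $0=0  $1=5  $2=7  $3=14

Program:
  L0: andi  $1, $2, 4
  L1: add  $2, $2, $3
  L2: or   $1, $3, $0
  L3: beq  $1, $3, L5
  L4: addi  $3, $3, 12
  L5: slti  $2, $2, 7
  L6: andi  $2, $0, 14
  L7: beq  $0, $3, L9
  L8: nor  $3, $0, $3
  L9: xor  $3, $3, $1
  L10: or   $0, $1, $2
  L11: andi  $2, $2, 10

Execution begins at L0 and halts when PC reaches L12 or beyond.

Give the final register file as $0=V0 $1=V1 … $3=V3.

  step pc=0: andi  $1, $2, 4  regs=(0,4,7,14)
  step pc=1: add  $2, $2, $3  regs=(0,4,21,14)
  step pc=2: or   $1, $3, $0  regs=(0,14,21,14)
  step pc=3: beq  $1, $3, L5  cond=T  regs=(0,14,21,14)
  step pc=4: addi  $3, $3, 12  regs=(0,14,21,26)
  step pc=5: slti  $2, $2, 7  regs=(0,14,0,26)
  step pc=6: andi  $2, $0, 14  regs=(0,14,0,26)
  step pc=7: beq  $0, $3, L9  cond=F  regs=(0,14,0,26)
  step pc=8: nor  $3, $0, $3  regs=(0,14,0,65509)
  step pc=9: xor  $3, $3, $1  regs=(0,14,0,65515)
  step pc=10: or   $0, $1, $2  regs=(0,14,0,65515)
  step pc=11: andi  $2, $2, 10  regs=(0,14,0,65515)

$0=0 $1=14 $2=0 $3=65515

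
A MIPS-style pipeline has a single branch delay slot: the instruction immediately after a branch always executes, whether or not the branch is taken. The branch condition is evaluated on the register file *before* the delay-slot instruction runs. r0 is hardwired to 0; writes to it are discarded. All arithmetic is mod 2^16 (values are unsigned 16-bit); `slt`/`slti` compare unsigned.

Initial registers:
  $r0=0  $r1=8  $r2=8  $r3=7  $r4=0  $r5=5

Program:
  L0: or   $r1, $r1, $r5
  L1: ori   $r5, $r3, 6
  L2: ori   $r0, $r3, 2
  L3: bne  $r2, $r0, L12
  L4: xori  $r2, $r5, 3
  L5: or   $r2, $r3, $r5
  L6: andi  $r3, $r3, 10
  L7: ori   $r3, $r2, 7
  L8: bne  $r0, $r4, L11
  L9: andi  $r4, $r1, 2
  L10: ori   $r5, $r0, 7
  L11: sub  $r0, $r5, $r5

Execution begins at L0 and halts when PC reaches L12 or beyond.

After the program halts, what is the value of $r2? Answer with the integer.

#0 or   $r1, $r1, $r5 ; 0/13/8/7/0/5
#1 ori   $r5, $r3, 6 ; 0/13/8/7/0/7
#2 ori   $r0, $r3, 2 ; 0/13/8/7/0/7
#3 bne  $r2, $r0, L12 ; 0/13/8/7/0/7 ; →target
#4 xori  $r2, $r5, 3 ; 0/13/4/7/0/7

4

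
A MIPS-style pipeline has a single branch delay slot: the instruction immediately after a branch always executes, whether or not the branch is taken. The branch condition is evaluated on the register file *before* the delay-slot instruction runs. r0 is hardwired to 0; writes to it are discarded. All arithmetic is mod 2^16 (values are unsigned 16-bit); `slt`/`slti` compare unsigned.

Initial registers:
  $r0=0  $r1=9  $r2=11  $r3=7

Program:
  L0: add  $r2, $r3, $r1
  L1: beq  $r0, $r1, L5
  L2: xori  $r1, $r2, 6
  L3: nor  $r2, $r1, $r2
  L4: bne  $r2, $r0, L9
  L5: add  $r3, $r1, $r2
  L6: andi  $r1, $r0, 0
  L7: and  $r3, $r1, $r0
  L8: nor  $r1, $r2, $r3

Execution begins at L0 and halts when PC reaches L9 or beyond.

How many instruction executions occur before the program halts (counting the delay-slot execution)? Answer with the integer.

6

PC=0  add  $r2, $r3, $r1     | $r0=0 $r1=9 $r2=16 $r3=7
PC=1  beq  $r0, $r1, L5      | $r0=0 $r1=9 $r2=16 $r3=7  [not taken]
PC=2  xori  $r1, $r2, 6      | $r0=0 $r1=22 $r2=16 $r3=7
PC=3  nor  $r2, $r1, $r2     | $r0=0 $r1=22 $r2=65513 $r3=7
PC=4  bne  $r2, $r0, L9      | $r0=0 $r1=22 $r2=65513 $r3=7  [TAKEN]
PC=5  add  $r3, $r1, $r2     | $r0=0 $r1=22 $r2=65513 $r3=65535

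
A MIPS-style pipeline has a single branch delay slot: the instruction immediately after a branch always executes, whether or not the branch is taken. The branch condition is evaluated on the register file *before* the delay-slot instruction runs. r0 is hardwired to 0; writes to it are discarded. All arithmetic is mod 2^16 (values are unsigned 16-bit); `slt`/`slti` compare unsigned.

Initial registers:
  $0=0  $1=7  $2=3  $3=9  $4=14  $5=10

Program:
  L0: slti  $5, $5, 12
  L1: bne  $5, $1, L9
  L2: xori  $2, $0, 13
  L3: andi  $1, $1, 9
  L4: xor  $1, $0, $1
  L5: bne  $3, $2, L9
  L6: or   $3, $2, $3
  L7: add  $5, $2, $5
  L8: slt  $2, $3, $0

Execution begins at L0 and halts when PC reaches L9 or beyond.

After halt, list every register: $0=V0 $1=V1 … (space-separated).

[0] slti  $5, $5, 12  →  {$0:0, $1:7, $2:3, $3:9, $4:14, $5:1}
[1] bne  $5, $1, L9  →  {$0:0, $1:7, $2:3, $3:9, $4:14, $5:1}  ⟨branch taken⟩
[2] xori  $2, $0, 13  →  {$0:0, $1:7, $2:13, $3:9, $4:14, $5:1}

$0=0 $1=7 $2=13 $3=9 $4=14 $5=1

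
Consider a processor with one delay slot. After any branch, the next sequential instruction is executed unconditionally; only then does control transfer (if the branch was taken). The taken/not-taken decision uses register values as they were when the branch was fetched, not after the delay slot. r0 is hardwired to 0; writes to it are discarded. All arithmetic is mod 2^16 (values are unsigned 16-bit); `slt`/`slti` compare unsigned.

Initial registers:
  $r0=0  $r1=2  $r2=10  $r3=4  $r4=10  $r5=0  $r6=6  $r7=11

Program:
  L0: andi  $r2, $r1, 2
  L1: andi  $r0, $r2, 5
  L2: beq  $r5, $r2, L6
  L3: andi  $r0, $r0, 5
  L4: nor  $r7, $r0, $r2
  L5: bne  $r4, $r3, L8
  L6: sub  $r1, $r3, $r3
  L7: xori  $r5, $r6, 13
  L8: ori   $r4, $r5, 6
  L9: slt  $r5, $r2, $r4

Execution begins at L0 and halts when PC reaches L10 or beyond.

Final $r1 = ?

#0 andi  $r2, $r1, 2 ; 0/2/2/4/10/0/6/11
#1 andi  $r0, $r2, 5 ; 0/2/2/4/10/0/6/11
#2 beq  $r5, $r2, L6 ; 0/2/2/4/10/0/6/11 ; →fallthru
#3 andi  $r0, $r0, 5 ; 0/2/2/4/10/0/6/11
#4 nor  $r7, $r0, $r2 ; 0/2/2/4/10/0/6/65533
#5 bne  $r4, $r3, L8 ; 0/2/2/4/10/0/6/65533 ; →target
#6 sub  $r1, $r3, $r3 ; 0/0/2/4/10/0/6/65533
#8 ori   $r4, $r5, 6 ; 0/0/2/4/6/0/6/65533
#9 slt  $r5, $r2, $r4 ; 0/0/2/4/6/1/6/65533

0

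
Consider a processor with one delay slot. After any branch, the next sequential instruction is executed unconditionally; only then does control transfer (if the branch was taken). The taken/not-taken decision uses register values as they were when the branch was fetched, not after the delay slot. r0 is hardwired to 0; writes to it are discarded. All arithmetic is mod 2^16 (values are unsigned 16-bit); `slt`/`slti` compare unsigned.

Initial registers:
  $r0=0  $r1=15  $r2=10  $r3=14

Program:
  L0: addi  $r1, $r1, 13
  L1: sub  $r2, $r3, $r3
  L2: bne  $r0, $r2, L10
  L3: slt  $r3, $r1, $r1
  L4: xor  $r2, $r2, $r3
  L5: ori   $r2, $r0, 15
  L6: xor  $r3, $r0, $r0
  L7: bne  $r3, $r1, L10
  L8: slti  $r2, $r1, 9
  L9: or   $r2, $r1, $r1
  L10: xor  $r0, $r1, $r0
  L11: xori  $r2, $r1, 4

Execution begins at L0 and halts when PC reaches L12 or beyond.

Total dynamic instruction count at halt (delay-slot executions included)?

[0] addi  $r1, $r1, 13  →  {$r0:0, $r1:28, $r2:10, $r3:14}
[1] sub  $r2, $r3, $r3  →  {$r0:0, $r1:28, $r2:0, $r3:14}
[2] bne  $r0, $r2, L10  →  {$r0:0, $r1:28, $r2:0, $r3:14}  ⟨branch fallthrough⟩
[3] slt  $r3, $r1, $r1  →  {$r0:0, $r1:28, $r2:0, $r3:0}
[4] xor  $r2, $r2, $r3  →  {$r0:0, $r1:28, $r2:0, $r3:0}
[5] ori   $r2, $r0, 15  →  {$r0:0, $r1:28, $r2:15, $r3:0}
[6] xor  $r3, $r0, $r0  →  {$r0:0, $r1:28, $r2:15, $r3:0}
[7] bne  $r3, $r1, L10  →  {$r0:0, $r1:28, $r2:15, $r3:0}  ⟨branch taken⟩
[8] slti  $r2, $r1, 9  →  {$r0:0, $r1:28, $r2:0, $r3:0}
[10] xor  $r0, $r1, $r0  →  {$r0:0, $r1:28, $r2:0, $r3:0}
[11] xori  $r2, $r1, 4  →  {$r0:0, $r1:28, $r2:24, $r3:0}

11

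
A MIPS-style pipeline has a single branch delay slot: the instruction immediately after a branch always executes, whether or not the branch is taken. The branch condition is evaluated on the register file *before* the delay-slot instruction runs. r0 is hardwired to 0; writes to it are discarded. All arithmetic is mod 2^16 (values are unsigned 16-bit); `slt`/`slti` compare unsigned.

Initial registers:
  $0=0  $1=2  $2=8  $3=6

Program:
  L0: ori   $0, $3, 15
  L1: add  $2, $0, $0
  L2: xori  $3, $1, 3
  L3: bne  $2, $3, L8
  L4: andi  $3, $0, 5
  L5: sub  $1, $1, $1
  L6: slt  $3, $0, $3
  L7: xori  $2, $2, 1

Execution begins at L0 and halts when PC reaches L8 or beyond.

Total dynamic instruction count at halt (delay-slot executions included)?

5

  step pc=0: ori   $0, $3, 15  regs=(0,2,8,6)
  step pc=1: add  $2, $0, $0  regs=(0,2,0,6)
  step pc=2: xori  $3, $1, 3  regs=(0,2,0,1)
  step pc=3: bne  $2, $3, L8  cond=T  regs=(0,2,0,1)
  step pc=4: andi  $3, $0, 5  regs=(0,2,0,0)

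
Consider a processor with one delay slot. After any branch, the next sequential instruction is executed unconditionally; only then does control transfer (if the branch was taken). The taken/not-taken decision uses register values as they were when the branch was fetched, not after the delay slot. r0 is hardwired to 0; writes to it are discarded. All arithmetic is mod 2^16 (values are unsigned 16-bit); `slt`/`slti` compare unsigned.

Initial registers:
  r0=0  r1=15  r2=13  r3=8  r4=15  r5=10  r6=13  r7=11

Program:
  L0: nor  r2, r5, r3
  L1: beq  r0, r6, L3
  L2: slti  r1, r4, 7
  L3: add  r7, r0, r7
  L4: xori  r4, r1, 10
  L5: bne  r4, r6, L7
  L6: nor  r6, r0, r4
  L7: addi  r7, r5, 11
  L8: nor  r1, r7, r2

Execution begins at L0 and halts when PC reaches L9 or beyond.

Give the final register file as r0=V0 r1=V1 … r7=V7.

r0=0 r1=10 r2=65525 r3=8 r4=10 r5=10 r6=65525 r7=21

PC=0  nor  r2, r5, r3        | r0=0 r1=15 r2=65525 r3=8 r4=15 r5=10 r6=13 r7=11
PC=1  beq  r0, r6, L3        | r0=0 r1=15 r2=65525 r3=8 r4=15 r5=10 r6=13 r7=11  [not taken]
PC=2  slti  r1, r4, 7        | r0=0 r1=0 r2=65525 r3=8 r4=15 r5=10 r6=13 r7=11
PC=3  add  r7, r0, r7        | r0=0 r1=0 r2=65525 r3=8 r4=15 r5=10 r6=13 r7=11
PC=4  xori  r4, r1, 10       | r0=0 r1=0 r2=65525 r3=8 r4=10 r5=10 r6=13 r7=11
PC=5  bne  r4, r6, L7        | r0=0 r1=0 r2=65525 r3=8 r4=10 r5=10 r6=13 r7=11  [TAKEN]
PC=6  nor  r6, r0, r4        | r0=0 r1=0 r2=65525 r3=8 r4=10 r5=10 r6=65525 r7=11
PC=7  addi  r7, r5, 11       | r0=0 r1=0 r2=65525 r3=8 r4=10 r5=10 r6=65525 r7=21
PC=8  nor  r1, r7, r2        | r0=0 r1=10 r2=65525 r3=8 r4=10 r5=10 r6=65525 r7=21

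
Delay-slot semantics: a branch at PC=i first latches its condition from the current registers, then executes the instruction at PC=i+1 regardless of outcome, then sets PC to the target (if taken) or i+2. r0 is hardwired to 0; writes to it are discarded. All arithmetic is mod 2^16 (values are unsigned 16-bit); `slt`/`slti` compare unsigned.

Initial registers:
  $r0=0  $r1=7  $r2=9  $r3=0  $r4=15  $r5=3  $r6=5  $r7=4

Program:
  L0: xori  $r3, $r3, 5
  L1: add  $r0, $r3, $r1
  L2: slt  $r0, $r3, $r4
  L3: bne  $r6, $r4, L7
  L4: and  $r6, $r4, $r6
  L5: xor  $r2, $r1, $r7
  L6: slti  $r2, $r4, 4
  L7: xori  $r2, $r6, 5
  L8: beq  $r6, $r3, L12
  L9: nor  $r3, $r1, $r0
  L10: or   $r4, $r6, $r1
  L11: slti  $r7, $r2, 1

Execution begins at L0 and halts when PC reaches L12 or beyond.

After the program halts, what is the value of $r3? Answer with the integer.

#0 xori  $r3, $r3, 5 ; 0/7/9/5/15/3/5/4
#1 add  $r0, $r3, $r1 ; 0/7/9/5/15/3/5/4
#2 slt  $r0, $r3, $r4 ; 0/7/9/5/15/3/5/4
#3 bne  $r6, $r4, L7 ; 0/7/9/5/15/3/5/4 ; →target
#4 and  $r6, $r4, $r6 ; 0/7/9/5/15/3/5/4
#7 xori  $r2, $r6, 5 ; 0/7/0/5/15/3/5/4
#8 beq  $r6, $r3, L12 ; 0/7/0/5/15/3/5/4 ; →target
#9 nor  $r3, $r1, $r0 ; 0/7/0/65528/15/3/5/4

65528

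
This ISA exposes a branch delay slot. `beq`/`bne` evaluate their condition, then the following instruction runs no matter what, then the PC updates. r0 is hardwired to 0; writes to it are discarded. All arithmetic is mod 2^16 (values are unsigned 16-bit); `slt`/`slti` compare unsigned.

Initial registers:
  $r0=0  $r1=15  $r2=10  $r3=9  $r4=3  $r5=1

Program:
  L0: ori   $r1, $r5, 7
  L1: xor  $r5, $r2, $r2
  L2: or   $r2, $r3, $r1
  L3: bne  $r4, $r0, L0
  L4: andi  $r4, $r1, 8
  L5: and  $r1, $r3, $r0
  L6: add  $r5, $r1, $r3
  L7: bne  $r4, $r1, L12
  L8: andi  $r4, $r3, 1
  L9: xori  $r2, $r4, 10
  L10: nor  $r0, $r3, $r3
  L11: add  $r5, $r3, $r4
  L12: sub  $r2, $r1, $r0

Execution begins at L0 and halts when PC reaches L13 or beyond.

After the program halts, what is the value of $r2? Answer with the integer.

0

#0 ori   $r1, $r5, 7 ; 0/7/10/9/3/1
#1 xor  $r5, $r2, $r2 ; 0/7/10/9/3/0
#2 or   $r2, $r3, $r1 ; 0/7/15/9/3/0
#3 bne  $r4, $r0, L0 ; 0/7/15/9/3/0 ; →target
#4 andi  $r4, $r1, 8 ; 0/7/15/9/0/0
#0 ori   $r1, $r5, 7 ; 0/7/15/9/0/0
#1 xor  $r5, $r2, $r2 ; 0/7/15/9/0/0
#2 or   $r2, $r3, $r1 ; 0/7/15/9/0/0
#3 bne  $r4, $r0, L0 ; 0/7/15/9/0/0 ; →fallthru
#4 andi  $r4, $r1, 8 ; 0/7/15/9/0/0
#5 and  $r1, $r3, $r0 ; 0/0/15/9/0/0
#6 add  $r5, $r1, $r3 ; 0/0/15/9/0/9
#7 bne  $r4, $r1, L12 ; 0/0/15/9/0/9 ; →fallthru
#8 andi  $r4, $r3, 1 ; 0/0/15/9/1/9
#9 xori  $r2, $r4, 10 ; 0/0/11/9/1/9
#10 nor  $r0, $r3, $r3 ; 0/0/11/9/1/9
#11 add  $r5, $r3, $r4 ; 0/0/11/9/1/10
#12 sub  $r2, $r1, $r0 ; 0/0/0/9/1/10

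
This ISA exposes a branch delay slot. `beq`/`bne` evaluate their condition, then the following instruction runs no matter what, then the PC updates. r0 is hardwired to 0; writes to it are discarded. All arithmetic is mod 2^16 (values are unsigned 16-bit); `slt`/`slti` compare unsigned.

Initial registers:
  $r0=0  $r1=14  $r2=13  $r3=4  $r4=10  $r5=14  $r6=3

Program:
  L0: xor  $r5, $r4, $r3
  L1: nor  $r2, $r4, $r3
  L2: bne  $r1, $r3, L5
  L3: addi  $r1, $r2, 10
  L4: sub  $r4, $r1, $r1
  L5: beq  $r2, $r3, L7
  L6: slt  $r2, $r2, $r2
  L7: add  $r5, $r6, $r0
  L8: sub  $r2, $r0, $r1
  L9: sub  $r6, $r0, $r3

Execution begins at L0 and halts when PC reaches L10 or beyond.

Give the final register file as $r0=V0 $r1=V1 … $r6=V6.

  step pc=0: xor  $r5, $r4, $r3  regs=(0,14,13,4,10,14,3)
  step pc=1: nor  $r2, $r4, $r3  regs=(0,14,65521,4,10,14,3)
  step pc=2: bne  $r1, $r3, L5  cond=T  regs=(0,14,65521,4,10,14,3)
  step pc=3: addi  $r1, $r2, 10  regs=(0,65531,65521,4,10,14,3)
  step pc=5: beq  $r2, $r3, L7  cond=F  regs=(0,65531,65521,4,10,14,3)
  step pc=6: slt  $r2, $r2, $r2  regs=(0,65531,0,4,10,14,3)
  step pc=7: add  $r5, $r6, $r0  regs=(0,65531,0,4,10,3,3)
  step pc=8: sub  $r2, $r0, $r1  regs=(0,65531,5,4,10,3,3)
  step pc=9: sub  $r6, $r0, $r3  regs=(0,65531,5,4,10,3,65532)

$r0=0 $r1=65531 $r2=5 $r3=4 $r4=10 $r5=3 $r6=65532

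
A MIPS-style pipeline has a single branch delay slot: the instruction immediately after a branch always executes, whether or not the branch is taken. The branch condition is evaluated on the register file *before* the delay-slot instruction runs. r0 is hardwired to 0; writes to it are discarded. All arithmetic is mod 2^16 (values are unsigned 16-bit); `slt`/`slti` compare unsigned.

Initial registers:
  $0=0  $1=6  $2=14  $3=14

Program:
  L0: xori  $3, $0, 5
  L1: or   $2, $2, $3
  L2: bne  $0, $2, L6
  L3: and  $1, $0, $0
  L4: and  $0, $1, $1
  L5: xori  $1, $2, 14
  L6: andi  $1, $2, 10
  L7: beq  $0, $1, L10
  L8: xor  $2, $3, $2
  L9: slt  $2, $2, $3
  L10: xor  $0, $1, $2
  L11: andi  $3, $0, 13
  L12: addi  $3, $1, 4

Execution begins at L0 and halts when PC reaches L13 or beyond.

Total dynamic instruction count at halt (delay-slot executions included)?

[0] xori  $3, $0, 5  →  {$0:0, $1:6, $2:14, $3:5}
[1] or   $2, $2, $3  →  {$0:0, $1:6, $2:15, $3:5}
[2] bne  $0, $2, L6  →  {$0:0, $1:6, $2:15, $3:5}  ⟨branch taken⟩
[3] and  $1, $0, $0  →  {$0:0, $1:0, $2:15, $3:5}
[6] andi  $1, $2, 10  →  {$0:0, $1:10, $2:15, $3:5}
[7] beq  $0, $1, L10  →  {$0:0, $1:10, $2:15, $3:5}  ⟨branch fallthrough⟩
[8] xor  $2, $3, $2  →  {$0:0, $1:10, $2:10, $3:5}
[9] slt  $2, $2, $3  →  {$0:0, $1:10, $2:0, $3:5}
[10] xor  $0, $1, $2  →  {$0:0, $1:10, $2:0, $3:5}
[11] andi  $3, $0, 13  →  {$0:0, $1:10, $2:0, $3:0}
[12] addi  $3, $1, 4  →  {$0:0, $1:10, $2:0, $3:14}

11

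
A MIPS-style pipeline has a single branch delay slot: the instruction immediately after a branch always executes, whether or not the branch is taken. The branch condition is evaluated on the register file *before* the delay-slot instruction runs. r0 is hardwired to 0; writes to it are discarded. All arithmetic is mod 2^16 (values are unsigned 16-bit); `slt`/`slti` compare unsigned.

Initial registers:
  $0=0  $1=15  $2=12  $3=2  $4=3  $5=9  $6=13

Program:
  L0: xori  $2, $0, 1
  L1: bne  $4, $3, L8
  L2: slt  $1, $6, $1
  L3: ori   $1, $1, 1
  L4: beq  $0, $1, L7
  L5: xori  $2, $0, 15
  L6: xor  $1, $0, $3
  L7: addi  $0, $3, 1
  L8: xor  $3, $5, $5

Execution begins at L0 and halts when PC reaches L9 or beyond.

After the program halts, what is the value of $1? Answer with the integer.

  step pc=0: xori  $2, $0, 1  regs=(0,15,1,2,3,9,13)
  step pc=1: bne  $4, $3, L8  cond=T  regs=(0,15,1,2,3,9,13)
  step pc=2: slt  $1, $6, $1  regs=(0,1,1,2,3,9,13)
  step pc=8: xor  $3, $5, $5  regs=(0,1,1,0,3,9,13)

1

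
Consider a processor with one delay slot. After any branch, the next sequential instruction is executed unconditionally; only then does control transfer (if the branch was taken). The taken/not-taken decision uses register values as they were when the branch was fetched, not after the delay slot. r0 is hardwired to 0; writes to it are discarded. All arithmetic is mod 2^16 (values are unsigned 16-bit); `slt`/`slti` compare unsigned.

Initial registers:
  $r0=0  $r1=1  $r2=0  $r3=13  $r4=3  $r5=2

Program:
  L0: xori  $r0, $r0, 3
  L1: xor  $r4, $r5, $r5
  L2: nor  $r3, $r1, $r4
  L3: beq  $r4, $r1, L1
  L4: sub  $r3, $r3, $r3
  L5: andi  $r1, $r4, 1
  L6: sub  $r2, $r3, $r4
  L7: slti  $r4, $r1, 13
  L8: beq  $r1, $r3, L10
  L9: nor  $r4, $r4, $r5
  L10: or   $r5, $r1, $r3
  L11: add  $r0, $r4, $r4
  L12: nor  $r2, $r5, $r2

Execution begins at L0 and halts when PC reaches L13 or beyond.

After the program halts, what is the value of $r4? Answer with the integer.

65532

  step pc=0: xori  $r0, $r0, 3  regs=(0,1,0,13,3,2)
  step pc=1: xor  $r4, $r5, $r5  regs=(0,1,0,13,0,2)
  step pc=2: nor  $r3, $r1, $r4  regs=(0,1,0,65534,0,2)
  step pc=3: beq  $r4, $r1, L1  cond=F  regs=(0,1,0,65534,0,2)
  step pc=4: sub  $r3, $r3, $r3  regs=(0,1,0,0,0,2)
  step pc=5: andi  $r1, $r4, 1  regs=(0,0,0,0,0,2)
  step pc=6: sub  $r2, $r3, $r4  regs=(0,0,0,0,0,2)
  step pc=7: slti  $r4, $r1, 13  regs=(0,0,0,0,1,2)
  step pc=8: beq  $r1, $r3, L10  cond=T  regs=(0,0,0,0,1,2)
  step pc=9: nor  $r4, $r4, $r5  regs=(0,0,0,0,65532,2)
  step pc=10: or   $r5, $r1, $r3  regs=(0,0,0,0,65532,0)
  step pc=11: add  $r0, $r4, $r4  regs=(0,0,0,0,65532,0)
  step pc=12: nor  $r2, $r5, $r2  regs=(0,0,65535,0,65532,0)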